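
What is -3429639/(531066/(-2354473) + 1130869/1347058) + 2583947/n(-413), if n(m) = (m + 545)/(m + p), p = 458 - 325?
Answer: -711163564771816134368/64258386165897 ≈ -1.1067e+7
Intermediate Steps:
p = 133
n(m) = (545 + m)/(133 + m) (n(m) = (m + 545)/(m + 133) = (545 + m)/(133 + m))
-3429639/(531066/(-2354473) + 1130869/1347058) + 2583947/n(-413) = -3429639/(531066/(-2354473) + 1130869/1347058) + 2583947/(((545 - 413)/(133 - 413))) = -3429639/(531066*(-1/2354473) + 1130869*(1/1347058)) + 2583947/((132/(-280))) = -3429639/(-531066/2354473 + 1130869/1347058) + 2583947/((-1/280*132)) = -3429639/1947223823209/3171611690434 + 2583947/(-33/70) = -3429639*3171611690434/1947223823209 + 2583947*(-70/33) = -10877483146368373326/1947223823209 - 180876290/33 = -711163564771816134368/64258386165897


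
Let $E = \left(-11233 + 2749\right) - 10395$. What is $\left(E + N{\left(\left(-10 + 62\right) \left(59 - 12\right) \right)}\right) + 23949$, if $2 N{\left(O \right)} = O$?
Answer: $6292$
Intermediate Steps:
$N{\left(O \right)} = \frac{O}{2}$
$E = -18879$ ($E = -8484 - 10395 = -18879$)
$\left(E + N{\left(\left(-10 + 62\right) \left(59 - 12\right) \right)}\right) + 23949 = \left(-18879 + \frac{\left(-10 + 62\right) \left(59 - 12\right)}{2}\right) + 23949 = \left(-18879 + \frac{52 \cdot 47}{2}\right) + 23949 = \left(-18879 + \frac{1}{2} \cdot 2444\right) + 23949 = \left(-18879 + 1222\right) + 23949 = -17657 + 23949 = 6292$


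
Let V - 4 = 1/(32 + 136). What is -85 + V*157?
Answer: 91381/168 ≈ 543.93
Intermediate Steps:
V = 673/168 (V = 4 + 1/(32 + 136) = 4 + 1/168 = 673/168 ≈ 4.0060)
-85 + V*157 = -85 + (673/168)*157 = -85 + 105661/168 = 91381/168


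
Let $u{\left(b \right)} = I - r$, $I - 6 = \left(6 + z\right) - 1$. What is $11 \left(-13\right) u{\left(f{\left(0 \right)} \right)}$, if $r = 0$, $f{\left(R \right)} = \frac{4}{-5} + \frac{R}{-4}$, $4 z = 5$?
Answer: $- \frac{7007}{4} \approx -1751.8$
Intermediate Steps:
$z = \frac{5}{4}$ ($z = \frac{1}{4} \cdot 5 = \frac{5}{4} \approx 1.25$)
$f{\left(R \right)} = - \frac{4}{5} - \frac{R}{4}$ ($f{\left(R \right)} = 4 \left(- \frac{1}{5}\right) + R \left(- \frac{1}{4}\right) = - \frac{4}{5} - \frac{R}{4}$)
$I = \frac{49}{4}$ ($I = 6 + \left(\left(6 + \frac{5}{4}\right) - 1\right) = 6 + \left(\frac{29}{4} - 1\right) = 6 + \frac{25}{4} = \frac{49}{4} \approx 12.25$)
$u{\left(b \right)} = \frac{49}{4}$ ($u{\left(b \right)} = \frac{49}{4} - 0 = \frac{49}{4} + 0 = \frac{49}{4}$)
$11 \left(-13\right) u{\left(f{\left(0 \right)} \right)} = 11 \left(-13\right) \frac{49}{4} = \left(-143\right) \frac{49}{4} = - \frac{7007}{4}$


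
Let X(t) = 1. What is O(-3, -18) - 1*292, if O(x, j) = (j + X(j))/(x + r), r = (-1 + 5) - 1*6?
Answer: -1443/5 ≈ -288.60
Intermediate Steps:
r = -2 (r = 4 - 6 = -2)
O(x, j) = (1 + j)/(-2 + x) (O(x, j) = (j + 1)/(x - 2) = (1 + j)/(-2 + x))
O(-3, -18) - 1*292 = (1 - 18)/(-2 - 3) - 1*292 = -17/(-5) - 292 = -⅕*(-17) - 292 = 17/5 - 292 = -1443/5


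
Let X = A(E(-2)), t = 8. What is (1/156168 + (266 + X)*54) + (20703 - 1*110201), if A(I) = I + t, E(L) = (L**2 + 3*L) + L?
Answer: -11699794223/156168 ≈ -74918.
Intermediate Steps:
E(L) = L**2 + 4*L
A(I) = 8 + I (A(I) = I + 8 = 8 + I)
X = 4 (X = 8 - 2*(4 - 2) = 8 - 2*2 = 8 - 4 = 4)
(1/156168 + (266 + X)*54) + (20703 - 1*110201) = (1/156168 + (266 + 4)*54) + (20703 - 1*110201) = (1/156168 + 270*54) + (20703 - 110201) = (1/156168 + 14580) - 89498 = 2276929441/156168 - 89498 = -11699794223/156168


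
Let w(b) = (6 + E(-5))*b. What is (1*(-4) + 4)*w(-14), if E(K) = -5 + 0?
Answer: 0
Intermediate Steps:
E(K) = -5
w(b) = b (w(b) = (6 - 5)*b = 1*b = b)
(1*(-4) + 4)*w(-14) = (1*(-4) + 4)*(-14) = (-4 + 4)*(-14) = 0*(-14) = 0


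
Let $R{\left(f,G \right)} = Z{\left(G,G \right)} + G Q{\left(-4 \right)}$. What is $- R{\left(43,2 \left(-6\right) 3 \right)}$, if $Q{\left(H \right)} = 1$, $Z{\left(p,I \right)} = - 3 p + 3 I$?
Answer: $36$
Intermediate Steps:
$R{\left(f,G \right)} = G$ ($R{\left(f,G \right)} = \left(- 3 G + 3 G\right) + G 1 = 0 + G = G$)
$- R{\left(43,2 \left(-6\right) 3 \right)} = - 2 \left(-6\right) 3 = - \left(-12\right) 3 = \left(-1\right) \left(-36\right) = 36$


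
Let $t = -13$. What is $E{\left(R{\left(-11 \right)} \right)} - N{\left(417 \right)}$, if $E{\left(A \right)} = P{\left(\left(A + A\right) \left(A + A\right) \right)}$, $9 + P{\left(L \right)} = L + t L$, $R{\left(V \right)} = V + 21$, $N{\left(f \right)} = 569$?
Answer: $-5378$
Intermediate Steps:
$R{\left(V \right)} = 21 + V$
$P{\left(L \right)} = -9 - 12 L$ ($P{\left(L \right)} = -9 + \left(L - 13 L\right) = -9 - 12 L$)
$E{\left(A \right)} = -9 - 48 A^{2}$ ($E{\left(A \right)} = -9 - 12 \left(A + A\right) \left(A + A\right) = -9 - 12 \cdot 2 A 2 A = -9 - 12 \cdot 4 A^{2} = -9 - 48 A^{2}$)
$E{\left(R{\left(-11 \right)} \right)} - N{\left(417 \right)} = \left(-9 - 48 \left(21 - 11\right)^{2}\right) - 569 = \left(-9 - 48 \cdot 10^{2}\right) - 569 = \left(-9 - 4800\right) - 569 = -4809 - 569 = -5378$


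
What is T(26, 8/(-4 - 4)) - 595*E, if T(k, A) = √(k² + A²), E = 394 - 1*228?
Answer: -98770 + √677 ≈ -98744.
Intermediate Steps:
E = 166 (E = 394 - 228 = 166)
T(k, A) = √(A² + k²)
T(26, 8/(-4 - 4)) - 595*E = √((8/(-4 - 4))² + 26²) - 595*166 = √((8/(-8))² + 676) - 98770 = √((8*(-⅛))² + 676) - 98770 = √((-1)² + 676) - 98770 = √(1 + 676) - 98770 = √677 - 98770 = -98770 + √677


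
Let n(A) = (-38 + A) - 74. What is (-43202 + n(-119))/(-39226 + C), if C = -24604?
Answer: 3341/4910 ≈ 0.68045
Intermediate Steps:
n(A) = -112 + A
(-43202 + n(-119))/(-39226 + C) = (-43202 + (-112 - 119))/(-39226 - 24604) = (-43202 - 231)/(-63830) = -43433*(-1/63830) = 3341/4910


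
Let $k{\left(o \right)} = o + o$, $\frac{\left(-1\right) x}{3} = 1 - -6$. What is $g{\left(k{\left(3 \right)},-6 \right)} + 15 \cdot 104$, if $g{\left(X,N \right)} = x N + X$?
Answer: $1692$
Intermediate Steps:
$x = -21$ ($x = - 3 \left(1 - -6\right) = - 3 \left(1 + 6\right) = \left(-3\right) 7 = -21$)
$k{\left(o \right)} = 2 o$
$g{\left(X,N \right)} = X - 21 N$ ($g{\left(X,N \right)} = - 21 N + X = X - 21 N$)
$g{\left(k{\left(3 \right)},-6 \right)} + 15 \cdot 104 = \left(2 \cdot 3 - -126\right) + 15 \cdot 104 = \left(6 + 126\right) + 1560 = 132 + 1560 = 1692$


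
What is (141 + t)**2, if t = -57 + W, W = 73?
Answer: 24649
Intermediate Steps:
t = 16 (t = -57 + 73 = 16)
(141 + t)**2 = (141 + 16)**2 = 157**2 = 24649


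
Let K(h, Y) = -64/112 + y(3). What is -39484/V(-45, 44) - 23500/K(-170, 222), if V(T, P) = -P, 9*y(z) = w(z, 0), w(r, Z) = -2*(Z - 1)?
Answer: 750121/11 ≈ 68193.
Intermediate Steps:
w(r, Z) = 2 - 2*Z (w(r, Z) = -2*(-1 + Z) = 2 - 2*Z)
y(z) = 2/9 (y(z) = (2 - 2*0)/9 = (2 + 0)/9 = (1/9)*2 = 2/9)
K(h, Y) = -22/63 (K(h, Y) = -64/112 + 2/9 = -64*1/112 + 2/9 = -4/7 + 2/9 = -22/63)
-39484/V(-45, 44) - 23500/K(-170, 222) = -39484/((-1*44)) - 23500/(-22/63) = -39484/(-44) - 23500*(-63/22) = -39484*(-1/44) + 740250/11 = 9871/11 + 740250/11 = 750121/11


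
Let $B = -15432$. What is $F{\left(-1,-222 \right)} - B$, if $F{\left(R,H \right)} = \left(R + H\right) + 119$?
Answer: $15328$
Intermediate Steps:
$F{\left(R,H \right)} = 119 + H + R$ ($F{\left(R,H \right)} = \left(H + R\right) + 119 = 119 + H + R$)
$F{\left(-1,-222 \right)} - B = \left(119 - 222 - 1\right) - -15432 = -104 + 15432 = 15328$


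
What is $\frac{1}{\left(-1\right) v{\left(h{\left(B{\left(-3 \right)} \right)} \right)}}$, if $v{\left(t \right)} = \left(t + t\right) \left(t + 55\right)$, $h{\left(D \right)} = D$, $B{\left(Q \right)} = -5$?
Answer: $\frac{1}{500} \approx 0.002$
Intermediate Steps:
$v{\left(t \right)} = 2 t \left(55 + t\right)$
$\frac{1}{\left(-1\right) v{\left(h{\left(B{\left(-3 \right)} \right)} \right)}} = \frac{1}{\left(-1\right) 2 \left(-5\right) \left(55 - 5\right)} = \frac{1}{\left(-1\right) 2 \left(-5\right) 50} = \frac{1}{\left(-1\right) \left(-500\right)} = \frac{1}{500}$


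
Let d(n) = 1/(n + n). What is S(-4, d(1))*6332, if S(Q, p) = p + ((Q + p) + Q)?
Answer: -44324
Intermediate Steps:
d(n) = 1/(2*n)
S(Q, p) = 2*Q + 2*p (S(Q, p) = p + (p + 2*Q) = 2*Q + 2*p)
S(-4, d(1))*6332 = (2*(-4) + 2*((½)/1))*6332 = (-8 + 2*((½)*1))*6332 = (-8 + 2*(½))*6332 = (-8 + 1)*6332 = -7*6332 = -44324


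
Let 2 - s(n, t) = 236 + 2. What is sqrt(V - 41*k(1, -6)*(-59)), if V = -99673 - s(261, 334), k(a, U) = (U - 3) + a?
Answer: I*sqrt(118789) ≈ 344.66*I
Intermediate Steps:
k(a, U) = -3 + U + a (k(a, U) = (-3 + U) + a = -3 + U + a)
s(n, t) = -236 (s(n, t) = 2 - (236 + 2) = 2 - 1*238 = 2 - 238 = -236)
V = -99437 (V = -99673 - 1*(-236) = -99673 + 236 = -99437)
sqrt(V - 41*k(1, -6)*(-59)) = sqrt(-99437 - 41*(-3 - 6 + 1)*(-59)) = sqrt(-99437 - 41*(-8)*(-59)) = sqrt(-99437 + 328*(-59)) = sqrt(-99437 - 19352) = sqrt(-118789) = I*sqrt(118789)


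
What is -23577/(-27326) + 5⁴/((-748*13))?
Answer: 8160923/10219924 ≈ 0.79853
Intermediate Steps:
-23577/(-27326) + 5⁴/((-748*13)) = -23577*(-1/27326) + 625/(-9724) = 23577/27326 + 625*(-1/9724) = 23577/27326 - 625/9724 = 8160923/10219924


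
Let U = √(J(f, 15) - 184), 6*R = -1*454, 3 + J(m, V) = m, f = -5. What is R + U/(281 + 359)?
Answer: -227/3 + I*√3/80 ≈ -75.667 + 0.021651*I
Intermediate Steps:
J(m, V) = -3 + m
R = -227/3 (R = (-1*454)/6 = (⅙)*(-454) = -227/3 ≈ -75.667)
U = 8*I*√3 (U = √((-3 - 5) - 184) = √(-8 - 184) = √(-192) = 8*I*√3 ≈ 13.856*I)
R + U/(281 + 359) = -227/3 + (8*I*√3)/(281 + 359) = -227/3 + (8*I*√3)/640 = -227/3 + (8*I*√3)*(1/640) = -227/3 + I*√3/80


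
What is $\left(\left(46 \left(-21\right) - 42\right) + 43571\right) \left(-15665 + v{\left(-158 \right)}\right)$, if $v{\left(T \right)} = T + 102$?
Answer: $-669132923$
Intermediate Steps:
$v{\left(T \right)} = 102 + T$
$\left(\left(46 \left(-21\right) - 42\right) + 43571\right) \left(-15665 + v{\left(-158 \right)}\right) = \left(\left(46 \left(-21\right) - 42\right) + 43571\right) \left(-15665 + \left(102 - 158\right)\right) = \left(\left(-966 - 42\right) + 43571\right) \left(-15665 - 56\right) = \left(-1008 + 43571\right) \left(-15721\right) = 42563 \left(-15721\right) = -669132923$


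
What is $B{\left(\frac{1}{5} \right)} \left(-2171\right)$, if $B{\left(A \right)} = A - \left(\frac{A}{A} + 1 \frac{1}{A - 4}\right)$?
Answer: $\frac{110721}{95} \approx 1165.5$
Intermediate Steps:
$B{\left(A \right)} = -1 + A - \frac{1}{-4 + A}$ ($B{\left(A \right)} = A - \left(1 + 1 \frac{1}{-4 + A}\right) = A - \left(1 + \frac{1}{-4 + A}\right) = -1 + A - \frac{1}{-4 + A}$)
$B{\left(\frac{1}{5} \right)} \left(-2171\right) = \frac{3 + \left(\frac{1}{5}\right)^{2} - \frac{5}{5}}{-4 + \frac{1}{5}} \left(-2171\right) = \frac{3 + \left(\frac{1}{5}\right)^{2} - 1}{-4 + \frac{1}{5}} \left(-2171\right) = \frac{3 + \frac{1}{25} - 1}{- \frac{19}{5}} \left(-2171\right) = \left(- \frac{5}{19}\right) \frac{51}{25} \left(-2171\right) = \left(- \frac{51}{95}\right) \left(-2171\right) = \frac{110721}{95}$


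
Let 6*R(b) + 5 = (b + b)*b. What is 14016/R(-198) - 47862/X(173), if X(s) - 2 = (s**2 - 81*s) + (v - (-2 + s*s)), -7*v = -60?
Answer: 34509330990/7683729209 ≈ 4.4912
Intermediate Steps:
v = 60/7 (v = -1/7*(-60) = 60/7 ≈ 8.5714)
X(s) = 88/7 - 81*s (X(s) = 2 + ((s**2 - 81*s) + (60/7 - (-2 + s*s))) = 2 + ((s**2 - 81*s) + (60/7 - (-2 + s**2))) = 2 + ((s**2 - 81*s) + (60/7 + (2 - s**2))) = 2 + ((s**2 - 81*s) + (74/7 - s**2)) = 2 + (74/7 - 81*s) = 88/7 - 81*s)
R(b) = -5/6 + b**2/3 (R(b) = -5/6 + ((b + b)*b)/6 = -5/6 + ((2*b)*b)/6 = -5/6 + (2*b**2)/6 = -5/6 + b**2/3)
14016/R(-198) - 47862/X(173) = 14016/(-5/6 + (1/3)*(-198)**2) - 47862/(88/7 - 81*173) = 14016/(-5/6 + (1/3)*39204) - 47862/(88/7 - 14013) = 14016/(-5/6 + 13068) - 47862/(-98003/7) = 14016/(78403/6) - 47862*(-7/98003) = 14016*(6/78403) + 335034/98003 = 84096/78403 + 335034/98003 = 34509330990/7683729209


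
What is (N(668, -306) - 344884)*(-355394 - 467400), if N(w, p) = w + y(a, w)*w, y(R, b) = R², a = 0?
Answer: 283218859504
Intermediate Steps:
N(w, p) = w (N(w, p) = w + 0²*w = w + 0*w = w + 0 = w)
(N(668, -306) - 344884)*(-355394 - 467400) = (668 - 344884)*(-355394 - 467400) = -344216*(-822794) = 283218859504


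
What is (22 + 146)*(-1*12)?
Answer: -2016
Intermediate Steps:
(22 + 146)*(-1*12) = 168*(-12) = -2016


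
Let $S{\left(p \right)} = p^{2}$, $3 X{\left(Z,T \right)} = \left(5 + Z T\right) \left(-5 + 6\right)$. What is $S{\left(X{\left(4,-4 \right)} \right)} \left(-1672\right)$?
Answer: $- \frac{202312}{9} \approx -22479.0$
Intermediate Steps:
$X{\left(Z,T \right)} = \frac{5}{3} + \frac{T Z}{3}$ ($X{\left(Z,T \right)} = \frac{\left(5 + Z T\right) \left(-5 + 6\right)}{3} = \frac{\left(5 + T Z\right) 1}{3} = \frac{5 + T Z}{3} = \frac{5}{3} + \frac{T Z}{3}$)
$S{\left(X{\left(4,-4 \right)} \right)} \left(-1672\right) = \left(\frac{5}{3} + \frac{1}{3} \left(-4\right) 4\right)^{2} \left(-1672\right) = \left(\frac{5}{3} - \frac{16}{3}\right)^{2} \left(-1672\right) = \left(- \frac{11}{3}\right)^{2} \left(-1672\right) = \frac{121}{9} \left(-1672\right) = - \frac{202312}{9}$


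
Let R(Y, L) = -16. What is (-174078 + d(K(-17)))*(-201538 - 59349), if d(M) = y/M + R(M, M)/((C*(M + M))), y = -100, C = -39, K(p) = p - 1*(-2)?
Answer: 26566576631606/585 ≈ 4.5413e+10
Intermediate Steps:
K(p) = 2 + p (K(p) = p + 2 = 2 + p)
d(M) = -3892/(39*M) (d(M) = -100/M - 16*(-1/(39*(M + M))) = -100/M - 16*(-1/(78*M)) = -100/M - (-8)/(39*M) = -100/M + 8/(39*M) = -3892/(39*M))
(-174078 + d(K(-17)))*(-201538 - 59349) = (-174078 - 3892/(39*(2 - 17)))*(-201538 - 59349) = (-174078 - 3892/39/(-15))*(-260887) = (-174078 - 3892/39*(-1/15))*(-260887) = (-174078 + 3892/585)*(-260887) = -101831738/585*(-260887) = 26566576631606/585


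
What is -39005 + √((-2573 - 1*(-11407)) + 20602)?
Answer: -39005 + 2*√7359 ≈ -38833.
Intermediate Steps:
-39005 + √((-2573 - 1*(-11407)) + 20602) = -39005 + √((-2573 + 11407) + 20602) = -39005 + √(8834 + 20602) = -39005 + √29436 = -39005 + 2*√7359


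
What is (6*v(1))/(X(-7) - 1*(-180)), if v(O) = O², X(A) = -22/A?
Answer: 21/641 ≈ 0.032761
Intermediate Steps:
(6*v(1))/(X(-7) - 1*(-180)) = (6*1²)/(-22/(-7) - 1*(-180)) = (6*1)/(-22*(-⅐) + 180) = 6/(22/7 + 180) = 6/(1282/7) = 6*(7/1282) = 21/641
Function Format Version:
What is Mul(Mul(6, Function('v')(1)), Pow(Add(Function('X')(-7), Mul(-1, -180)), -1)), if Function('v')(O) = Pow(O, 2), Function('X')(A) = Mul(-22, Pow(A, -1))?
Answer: Rational(21, 641) ≈ 0.032761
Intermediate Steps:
Mul(Mul(6, Function('v')(1)), Pow(Add(Function('X')(-7), Mul(-1, -180)), -1)) = Mul(Mul(6, Pow(1, 2)), Pow(Add(Mul(-22, Pow(-7, -1)), Mul(-1, -180)), -1)) = Mul(Mul(6, 1), Pow(Add(Mul(-22, Rational(-1, 7)), 180), -1)) = Mul(6, Pow(Add(Rational(22, 7), 180), -1)) = Mul(6, Pow(Rational(1282, 7), -1)) = Mul(6, Rational(7, 1282)) = Rational(21, 641)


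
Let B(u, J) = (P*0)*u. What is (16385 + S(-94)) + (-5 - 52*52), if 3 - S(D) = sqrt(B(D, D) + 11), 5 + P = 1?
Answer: 13679 - sqrt(11) ≈ 13676.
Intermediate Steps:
P = -4 (P = -5 + 1 = -4)
B(u, J) = 0 (B(u, J) = (-4*0)*u = 0*u = 0)
S(D) = 3 - sqrt(11) (S(D) = 3 - sqrt(0 + 11) = 3 - sqrt(11))
(16385 + S(-94)) + (-5 - 52*52) = (16385 + (3 - sqrt(11))) + (-5 - 52*52) = (16388 - sqrt(11)) + (-5 - 2704) = (16388 - sqrt(11)) - 2709 = 13679 - sqrt(11)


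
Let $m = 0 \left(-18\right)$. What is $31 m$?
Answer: $0$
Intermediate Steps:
$m = 0$
$31 m = 31 \cdot 0 = 0$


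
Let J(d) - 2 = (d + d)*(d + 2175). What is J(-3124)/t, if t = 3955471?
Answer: 257798/171977 ≈ 1.4990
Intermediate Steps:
J(d) = 2 + 2*d*(2175 + d) (J(d) = 2 + (d + d)*(d + 2175) = 2 + (2*d)*(2175 + d) = 2 + 2*d*(2175 + d))
J(-3124)/t = (2 + 2*(-3124)² + 4350*(-3124))/3955471 = (2 + 2*9759376 - 13589400)*(1/3955471) = (2 + 19518752 - 13589400)*(1/3955471) = 5929354*(1/3955471) = 257798/171977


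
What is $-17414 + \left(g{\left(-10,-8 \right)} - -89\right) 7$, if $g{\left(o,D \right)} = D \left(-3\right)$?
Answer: $-16623$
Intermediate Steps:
$g{\left(o,D \right)} = - 3 D$
$-17414 + \left(g{\left(-10,-8 \right)} - -89\right) 7 = -17414 + \left(\left(-3\right) \left(-8\right) - -89\right) 7 = -17414 + \left(24 + 89\right) 7 = -17414 + 113 \cdot 7 = -17414 + 791 = -16623$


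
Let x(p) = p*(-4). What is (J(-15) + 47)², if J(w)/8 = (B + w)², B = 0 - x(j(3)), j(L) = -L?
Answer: 34562641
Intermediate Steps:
x(p) = -4*p
B = -12 (B = 0 - (-4)*(-1*3) = 0 - (-4)*(-3) = 0 - 1*12 = 0 - 12 = -12)
J(w) = 8*(-12 + w)²
(J(-15) + 47)² = (8*(-12 - 15)² + 47)² = (8*(-27)² + 47)² = (8*729 + 47)² = (5832 + 47)² = 5879² = 34562641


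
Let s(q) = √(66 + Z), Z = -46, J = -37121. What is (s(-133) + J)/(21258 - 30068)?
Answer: 37121/8810 - √5/4405 ≈ 4.2130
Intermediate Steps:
s(q) = 2*√5 (s(q) = √(66 - 46) = √20 = 2*√5)
(s(-133) + J)/(21258 - 30068) = (2*√5 - 37121)/(21258 - 30068) = (-37121 + 2*√5)/(-8810) = (-37121 + 2*√5)*(-1/8810) = 37121/8810 - √5/4405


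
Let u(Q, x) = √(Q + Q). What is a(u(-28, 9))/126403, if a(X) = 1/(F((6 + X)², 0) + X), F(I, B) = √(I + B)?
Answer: 3/16432390 - I*√14/8216195 ≈ 1.8257e-7 - 4.554e-7*I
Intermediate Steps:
u(Q, x) = √2*√Q (u(Q, x) = √(2*Q) = √2*√Q)
F(I, B) = √(B + I)
a(X) = 1/(X + √((6 + X)²)) (a(X) = 1/(√(0 + (6 + X)²) + X) = 1/(√((6 + X)²) + X) = 1/(X + √((6 + X)²)))
a(u(-28, 9))/126403 = 1/((√2*√(-28) + √((6 + √2*√(-28))²))*126403) = (1/126403)/(√2*(2*I*√7) + √((6 + √2*(2*I*√7))²)) = (1/126403)/(2*I*√14 + √((6 + 2*I*√14)²)) = (1/126403)/(2*I*√14 + (6 + 2*I*√14)) = (1/126403)/(6 + 4*I*√14) = 1/(126403*(6 + 4*I*√14))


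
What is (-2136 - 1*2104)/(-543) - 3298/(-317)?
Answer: 3134894/172131 ≈ 18.212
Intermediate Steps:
(-2136 - 1*2104)/(-543) - 3298/(-317) = (-2136 - 2104)*(-1/543) - 3298*(-1/317) = -4240*(-1/543) + 3298/317 = 4240/543 + 3298/317 = 3134894/172131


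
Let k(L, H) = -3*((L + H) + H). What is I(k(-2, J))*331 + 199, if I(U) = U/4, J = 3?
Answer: -794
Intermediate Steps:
k(L, H) = -6*H - 3*L (k(L, H) = -3*((H + L) + H) = -3*(L + 2*H) = -6*H - 3*L)
I(U) = U/4 (I(U) = U*(¼) = U/4)
I(k(-2, J))*331 + 199 = ((-6*3 - 3*(-2))/4)*331 + 199 = ((-18 + 6)/4)*331 + 199 = ((¼)*(-12))*331 + 199 = -3*331 + 199 = -993 + 199 = -794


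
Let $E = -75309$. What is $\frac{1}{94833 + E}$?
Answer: $\frac{1}{19524} \approx 5.1219 \cdot 10^{-5}$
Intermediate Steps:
$\frac{1}{94833 + E} = \frac{1}{94833 - 75309} = \frac{1}{19524}$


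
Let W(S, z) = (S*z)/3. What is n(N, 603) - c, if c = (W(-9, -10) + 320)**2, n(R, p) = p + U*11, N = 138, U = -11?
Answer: -122018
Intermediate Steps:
W(S, z) = S*z/3 (W(S, z) = (S*z)*(1/3) = S*z/3)
n(R, p) = -121 + p (n(R, p) = p - 11*11 = p - 121 = -121 + p)
c = 122500 (c = ((1/3)*(-9)*(-10) + 320)**2 = (30 + 320)**2 = 350**2 = 122500)
n(N, 603) - c = (-121 + 603) - 1*122500 = 482 - 122500 = -122018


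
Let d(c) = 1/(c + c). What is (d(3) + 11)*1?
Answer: 67/6 ≈ 11.167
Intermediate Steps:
d(c) = 1/(2*c)
(d(3) + 11)*1 = ((½)/3 + 11)*1 = ((½)*(⅓) + 11)*1 = (⅙ + 11)*1 = (67/6)*1 = 67/6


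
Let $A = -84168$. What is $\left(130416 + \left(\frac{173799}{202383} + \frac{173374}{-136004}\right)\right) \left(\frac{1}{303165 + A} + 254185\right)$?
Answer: $\frac{5550610903569782689007851}{167440832911539} \approx 3.315 \cdot 10^{10}$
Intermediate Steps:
$\left(130416 + \left(\frac{173799}{202383} + \frac{173374}{-136004}\right)\right) \left(\frac{1}{303165 + A} + 254185\right) = \left(130416 + \left(\frac{173799}{202383} + \frac{173374}{-136004}\right)\right) \left(\frac{1}{303165 - 84168} + 254185\right) = \left(130416 + \left(173799 \cdot \frac{1}{202383} + 173374 \left(- \frac{1}{136004}\right)\right)\right) \left(\frac{1}{218997} + 254185\right) = \left(130416 + \left(\frac{19311}{22487} - \frac{86687}{68002}\right)\right) \left(\frac{1}{218997} + 254185\right) = \left(130416 - \frac{636143947}{1529160974}\right) \frac{55665752446}{218997} = \frac{199426421441237}{1529160974} \cdot \frac{55665752446}{218997} = \frac{5550610903569782689007851}{167440832911539}$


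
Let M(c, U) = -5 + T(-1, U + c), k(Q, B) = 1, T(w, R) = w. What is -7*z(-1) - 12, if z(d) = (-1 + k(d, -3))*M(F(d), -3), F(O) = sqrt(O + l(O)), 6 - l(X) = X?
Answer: -12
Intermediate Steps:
l(X) = 6 - X
F(O) = sqrt(6) (F(O) = sqrt(O + (6 - O)) = sqrt(6))
M(c, U) = -6 (M(c, U) = -5 - 1 = -6)
z(d) = 0 (z(d) = (-1 + 1)*(-6) = 0*(-6) = 0)
-7*z(-1) - 12 = -7*0 - 12 = 0 - 12 = -12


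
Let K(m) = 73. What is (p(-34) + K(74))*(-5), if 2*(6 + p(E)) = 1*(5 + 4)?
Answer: -715/2 ≈ -357.50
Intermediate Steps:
p(E) = -3/2 (p(E) = -6 + (1*(5 + 4))/2 = -6 + (1*9)/2 = -6 + (1/2)*9 = -6 + 9/2 = -3/2)
(p(-34) + K(74))*(-5) = (-3/2 + 73)*(-5) = (143/2)*(-5) = -715/2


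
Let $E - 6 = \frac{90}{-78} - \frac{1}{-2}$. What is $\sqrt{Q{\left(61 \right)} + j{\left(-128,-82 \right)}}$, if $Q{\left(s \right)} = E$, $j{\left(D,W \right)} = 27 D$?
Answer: $\frac{i \sqrt{2332642}}{26} \approx 58.742 i$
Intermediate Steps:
$E = \frac{139}{26}$ ($E = 6 + \left(\frac{90}{-78} - \frac{1}{-2}\right) = 6 + \left(90 \left(- \frac{1}{78}\right) - - \frac{1}{2}\right) = 6 + \left(- \frac{15}{13} + \frac{1}{2}\right) = 6 - \frac{17}{26} = \frac{139}{26} \approx 5.3462$)
$Q{\left(s \right)} = \frac{139}{26}$
$\sqrt{Q{\left(61 \right)} + j{\left(-128,-82 \right)}} = \sqrt{\frac{139}{26} + 27 \left(-128\right)} = \sqrt{\frac{139}{26} - 3456} = \sqrt{- \frac{89717}{26}} = \frac{i \sqrt{2332642}}{26}$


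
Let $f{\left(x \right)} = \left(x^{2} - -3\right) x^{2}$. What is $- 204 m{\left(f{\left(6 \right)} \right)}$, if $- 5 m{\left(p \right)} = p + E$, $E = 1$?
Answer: $57324$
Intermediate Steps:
$f{\left(x \right)} = x^{2} \left(3 + x^{2}\right)$ ($f{\left(x \right)} = \left(x^{2} + 3\right) x^{2} = \left(3 + x^{2}\right) x^{2} = x^{2} \left(3 + x^{2}\right)$)
$m{\left(p \right)} = - \frac{1}{5} - \frac{p}{5}$ ($m{\left(p \right)} = - \frac{p + 1}{5} = - \frac{1 + p}{5} = - \frac{1}{5} - \frac{p}{5}$)
$- 204 m{\left(f{\left(6 \right)} \right)} = - 204 \left(- \frac{1}{5} - \frac{6^{2} \left(3 + 6^{2}\right)}{5}\right) = - 204 \left(- \frac{1}{5} - \frac{36 \left(3 + 36\right)}{5}\right) = - 204 \left(- \frac{1}{5} - \frac{36 \cdot 39}{5}\right) = - 204 \left(- \frac{1}{5} - \frac{1404}{5}\right) = \left(-204\right) \left(-281\right) = 57324$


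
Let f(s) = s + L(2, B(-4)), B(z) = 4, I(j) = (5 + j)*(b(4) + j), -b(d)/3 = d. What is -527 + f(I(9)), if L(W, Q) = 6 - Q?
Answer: -567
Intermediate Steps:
b(d) = -3*d
I(j) = (-12 + j)*(5 + j) (I(j) = (5 + j)*(-3*4 + j) = (5 + j)*(-12 + j) = (-12 + j)*(5 + j))
f(s) = 2 + s (f(s) = s + (6 - 1*4) = s + (6 - 4) = s + 2 = 2 + s)
-527 + f(I(9)) = -527 + (2 + (-60 + 9² - 7*9)) = -527 + (2 + (-60 + 81 - 63)) = -527 + (2 - 42) = -527 - 40 = -567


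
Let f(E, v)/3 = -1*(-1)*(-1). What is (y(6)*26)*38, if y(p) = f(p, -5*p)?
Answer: -2964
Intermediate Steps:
f(E, v) = -3 (f(E, v) = 3*(-1*(-1)*(-1)) = 3*(1*(-1)) = 3*(-1) = -3)
y(p) = -3
(y(6)*26)*38 = -3*26*38 = -78*38 = -2964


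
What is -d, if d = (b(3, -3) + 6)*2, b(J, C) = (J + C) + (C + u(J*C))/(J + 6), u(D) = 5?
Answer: -112/9 ≈ -12.444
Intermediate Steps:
b(J, C) = C + J + (5 + C)/(6 + J) (b(J, C) = (J + C) + (C + 5)/(J + 6) = (C + J) + (5 + C)/(6 + J) = C + J + (5 + C)/(6 + J))
d = 112/9 (d = ((5 + 3**2 + 6*3 + 7*(-3) - 3*3)/(6 + 3) + 6)*2 = ((5 + 9 + 18 - 21 - 9)/9 + 6)*2 = ((1/9)*2 + 6)*2 = (2/9 + 6)*2 = (56/9)*2 = 112/9 ≈ 12.444)
-d = -1*112/9 = -112/9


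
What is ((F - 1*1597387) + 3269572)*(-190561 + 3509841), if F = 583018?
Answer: 7485650213840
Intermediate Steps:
((F - 1*1597387) + 3269572)*(-190561 + 3509841) = ((583018 - 1*1597387) + 3269572)*(-190561 + 3509841) = ((583018 - 1597387) + 3269572)*3319280 = (-1014369 + 3269572)*3319280 = 2255203*3319280 = 7485650213840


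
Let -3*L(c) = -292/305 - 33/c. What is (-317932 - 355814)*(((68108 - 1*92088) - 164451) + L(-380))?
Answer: 1471401925056251/11590 ≈ 1.2695e+11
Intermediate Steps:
L(c) = 292/915 + 11/c (L(c) = -(-292/305 - 33/c)/3 = 292/915 + 11/c)
(-317932 - 355814)*(((68108 - 1*92088) - 164451) + L(-380)) = (-317932 - 355814)*(((68108 - 1*92088) - 164451) + (292/915 + 11/(-380))) = -673746*(((68108 - 92088) - 164451) + (292/915 + 11*(-1/380))) = -673746*((-23980 - 164451) + (292/915 - 11/380)) = -673746*(-188431 + 20179/69540) = -673746*(-13103471561/69540) = 1471401925056251/11590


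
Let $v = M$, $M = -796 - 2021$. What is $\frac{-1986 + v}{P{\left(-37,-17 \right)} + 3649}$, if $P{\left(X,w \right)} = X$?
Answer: $- \frac{1601}{1204} \approx -1.3297$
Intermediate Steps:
$M = -2817$ ($M = -796 - 2021 = -2817$)
$v = -2817$
$\frac{-1986 + v}{P{\left(-37,-17 \right)} + 3649} = \frac{-1986 - 2817}{-37 + 3649} = - \frac{4803}{3612} = \left(-4803\right) \frac{1}{3612} = - \frac{1601}{1204}$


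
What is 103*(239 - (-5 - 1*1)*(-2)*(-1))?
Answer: 25853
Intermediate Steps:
103*(239 - (-5 - 1*1)*(-2)*(-1)) = 103*(239 - (-5 - 1)*(-2)*(-1)) = 103*(239 - (-6*(-2))*(-1)) = 103*(239 - 12*(-1)) = 103*(239 - 1*(-12)) = 103*(239 + 12) = 103*251 = 25853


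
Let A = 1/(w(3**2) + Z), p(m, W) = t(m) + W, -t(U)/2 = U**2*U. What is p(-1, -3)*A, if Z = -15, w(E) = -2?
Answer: 1/17 ≈ 0.058824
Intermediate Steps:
t(U) = -2*U**3 (t(U) = -2*U**2*U = -2*U**3)
p(m, W) = W - 2*m**3 (p(m, W) = -2*m**3 + W = W - 2*m**3)
A = -1/17 (A = 1/(-2 - 15) = 1/(-17) = -1/17 ≈ -0.058824)
p(-1, -3)*A = (-3 - 2*(-1)**3)*(-1/17) = (-3 - 2*(-1))*(-1/17) = (-3 + 2)*(-1/17) = -1*(-1/17) = 1/17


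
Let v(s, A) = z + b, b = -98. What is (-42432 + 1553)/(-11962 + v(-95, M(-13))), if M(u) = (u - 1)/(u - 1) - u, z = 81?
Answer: 40879/11979 ≈ 3.4126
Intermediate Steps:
M(u) = 1 - u (M(u) = (-1 + u)/(-1 + u) - u = 1 - u)
v(s, A) = -17 (v(s, A) = 81 - 98 = -17)
(-42432 + 1553)/(-11962 + v(-95, M(-13))) = (-42432 + 1553)/(-11962 - 17) = -40879/(-11979) = -40879*(-1/11979) = 40879/11979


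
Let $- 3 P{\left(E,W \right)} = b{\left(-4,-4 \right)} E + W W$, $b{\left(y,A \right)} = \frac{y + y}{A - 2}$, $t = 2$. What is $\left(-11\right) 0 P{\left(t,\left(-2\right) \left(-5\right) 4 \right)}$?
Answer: $0$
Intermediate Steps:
$b{\left(y,A \right)} = \frac{2 y}{-2 + A}$
$P{\left(E,W \right)} = - \frac{4 E}{9} - \frac{W^{2}}{3}$ ($P{\left(E,W \right)} = - \frac{2 \left(-4\right) \frac{1}{-2 - 4} E + W W}{3} = - \frac{2 \left(-4\right) \frac{1}{-6} E + W^{2}}{3} = - \frac{2 \left(-4\right) \left(- \frac{1}{6}\right) E + W^{2}}{3} = - \frac{\frac{4 E}{3} + W^{2}}{3} = - \frac{W^{2} + \frac{4 E}{3}}{3} = - \frac{4 E}{9} - \frac{W^{2}}{3}$)
$\left(-11\right) 0 P{\left(t,\left(-2\right) \left(-5\right) 4 \right)} = \left(-11\right) 0 \left(\left(- \frac{4}{9}\right) 2 - \frac{\left(\left(-2\right) \left(-5\right) 4\right)^{2}}{3}\right) = 0 \left(- \frac{8}{9} - \frac{\left(10 \cdot 4\right)^{2}}{3}\right) = 0 \left(- \frac{8}{9} - \frac{40^{2}}{3}\right) = 0 \left(- \frac{8}{9} - \frac{1600}{3}\right) = 0 \left(- \frac{4808}{9}\right) = 0$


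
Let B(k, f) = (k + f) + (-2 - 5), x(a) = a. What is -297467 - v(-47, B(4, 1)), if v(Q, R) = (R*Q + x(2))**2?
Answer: -306683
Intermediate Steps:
B(k, f) = -7 + f + k (B(k, f) = (f + k) - 7 = -7 + f + k)
v(Q, R) = (2 + Q*R)**2 (v(Q, R) = (R*Q + 2)**2 = (Q*R + 2)**2 = (2 + Q*R)**2)
-297467 - v(-47, B(4, 1)) = -297467 - (2 - 47*(-7 + 1 + 4))**2 = -297467 - (2 - 47*(-2))**2 = -297467 - (2 + 94)**2 = -297467 - 1*96**2 = -297467 - 1*9216 = -297467 - 9216 = -306683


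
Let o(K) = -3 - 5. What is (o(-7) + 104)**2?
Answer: 9216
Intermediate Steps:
o(K) = -8
(o(-7) + 104)**2 = (-8 + 104)**2 = 96**2 = 9216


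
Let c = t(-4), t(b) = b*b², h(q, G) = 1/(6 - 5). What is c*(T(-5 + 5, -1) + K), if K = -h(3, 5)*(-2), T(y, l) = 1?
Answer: -192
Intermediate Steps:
h(q, G) = 1 (h(q, G) = 1/1 = 1)
t(b) = b³
c = -64 (c = (-4)³ = -64)
K = 2 (K = -1*1*(-2) = -1*(-2) = 2)
c*(T(-5 + 5, -1) + K) = -64*(1 + 2) = -64*3 = -192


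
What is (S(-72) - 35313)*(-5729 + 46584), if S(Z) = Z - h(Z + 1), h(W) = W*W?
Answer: -1651604230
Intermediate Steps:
h(W) = W²
S(Z) = Z - (1 + Z)² (S(Z) = Z - (Z + 1)² = Z - (1 + Z)²)
(S(-72) - 35313)*(-5729 + 46584) = ((-72 - (1 - 72)²) - 35313)*(-5729 + 46584) = ((-72 - 1*(-71)²) - 35313)*40855 = ((-72 - 1*5041) - 35313)*40855 = ((-72 - 5041) - 35313)*40855 = (-5113 - 35313)*40855 = -40426*40855 = -1651604230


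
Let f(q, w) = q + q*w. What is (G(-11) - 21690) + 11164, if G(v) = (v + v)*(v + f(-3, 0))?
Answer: -10218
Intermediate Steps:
G(v) = 2*v*(-3 + v) (G(v) = (v + v)*(v - 3*(1 + 0)) = (2*v)*(v - 3*1) = (2*v)*(v - 3) = (2*v)*(-3 + v) = 2*v*(-3 + v))
(G(-11) - 21690) + 11164 = (2*(-11)*(-3 - 11) - 21690) + 11164 = (2*(-11)*(-14) - 21690) + 11164 = (308 - 21690) + 11164 = -21382 + 11164 = -10218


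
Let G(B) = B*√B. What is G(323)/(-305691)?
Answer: -17*√323/16089 ≈ -0.018990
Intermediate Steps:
G(B) = B^(3/2)
G(323)/(-305691) = 323^(3/2)/(-305691) = (323*√323)*(-1/305691) = -17*√323/16089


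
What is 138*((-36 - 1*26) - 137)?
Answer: -27462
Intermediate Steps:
138*((-36 - 1*26) - 137) = 138*((-36 - 26) - 137) = 138*(-62 - 137) = 138*(-199) = -27462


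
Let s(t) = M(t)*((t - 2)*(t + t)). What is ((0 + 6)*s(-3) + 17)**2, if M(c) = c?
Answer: 273529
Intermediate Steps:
s(t) = 2*t**2*(-2 + t) (s(t) = t*((t - 2)*(t + t)) = t*((-2 + t)*(2*t)) = t*(2*t*(-2 + t)) = 2*t**2*(-2 + t))
((0 + 6)*s(-3) + 17)**2 = ((0 + 6)*(2*(-3)**2*(-2 - 3)) + 17)**2 = (6*(2*9*(-5)) + 17)**2 = (6*(-90) + 17)**2 = (-540 + 17)**2 = (-523)**2 = 273529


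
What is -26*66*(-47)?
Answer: 80652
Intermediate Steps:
-26*66*(-47) = -1716*(-47) = 80652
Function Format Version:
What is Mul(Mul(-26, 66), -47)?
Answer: 80652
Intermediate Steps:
Mul(Mul(-26, 66), -47) = Mul(-1716, -47) = 80652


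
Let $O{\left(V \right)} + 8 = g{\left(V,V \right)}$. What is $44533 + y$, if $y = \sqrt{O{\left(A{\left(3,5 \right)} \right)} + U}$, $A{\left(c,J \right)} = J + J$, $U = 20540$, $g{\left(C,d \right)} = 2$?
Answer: $44533 + \sqrt{20534} \approx 44676.0$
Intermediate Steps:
$A{\left(c,J \right)} = 2 J$
$O{\left(V \right)} = -6$ ($O{\left(V \right)} = -8 + 2 = -6$)
$y = \sqrt{20534}$ ($y = \sqrt{-6 + 20540} = \sqrt{20534} \approx 143.3$)
$44533 + y = 44533 + \sqrt{20534}$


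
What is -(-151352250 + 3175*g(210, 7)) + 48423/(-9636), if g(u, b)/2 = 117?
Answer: 483757055459/3212 ≈ 1.5061e+8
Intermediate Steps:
g(u, b) = 234 (g(u, b) = 2*117 = 234)
-(-151352250 + 3175*g(210, 7)) + 48423/(-9636) = -3175/(1/(-47670 + 234)) + 48423/(-9636) = -3175/(1/(-47436)) + 48423*(-1/9636) = -3175/(-1/47436) - 16141/3212 = -3175*(-47436) - 16141/3212 = 150609300 - 16141/3212 = 483757055459/3212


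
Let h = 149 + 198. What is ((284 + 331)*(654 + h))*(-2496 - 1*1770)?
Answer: -2626213590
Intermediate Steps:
h = 347
((284 + 331)*(654 + h))*(-2496 - 1*1770) = ((284 + 331)*(654 + 347))*(-2496 - 1*1770) = (615*1001)*(-2496 - 1770) = 615615*(-4266) = -2626213590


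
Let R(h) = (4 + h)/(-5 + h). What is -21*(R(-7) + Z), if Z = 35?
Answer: -2961/4 ≈ -740.25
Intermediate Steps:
R(h) = (4 + h)/(-5 + h)
-21*(R(-7) + Z) = -21*((4 - 7)/(-5 - 7) + 35) = -21*(-3/(-12) + 35) = -21*(-1/12*(-3) + 35) = -21*(1/4 + 35) = -21*141/4 = -2961/4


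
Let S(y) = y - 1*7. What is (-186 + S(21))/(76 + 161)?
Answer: -172/237 ≈ -0.72574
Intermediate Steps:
S(y) = -7 + y (S(y) = y - 7 = -7 + y)
(-186 + S(21))/(76 + 161) = (-186 + (-7 + 21))/(76 + 161) = (-186 + 14)/237 = -172*1/237 = -172/237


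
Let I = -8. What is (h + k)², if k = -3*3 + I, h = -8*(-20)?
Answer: 20449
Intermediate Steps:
h = 160
k = -17 (k = -3*3 - 8 = -9 - 8 = -17)
(h + k)² = (160 - 17)² = 143² = 20449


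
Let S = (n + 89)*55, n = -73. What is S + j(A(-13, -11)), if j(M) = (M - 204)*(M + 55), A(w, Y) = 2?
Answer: -10634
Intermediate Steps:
j(M) = (-204 + M)*(55 + M)
S = 880 (S = (-73 + 89)*55 = 16*55 = 880)
S + j(A(-13, -11)) = 880 + (-11220 + 2**2 - 149*2) = 880 + (-11220 + 4 - 298) = 880 - 11514 = -10634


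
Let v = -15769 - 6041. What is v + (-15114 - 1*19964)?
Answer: -56888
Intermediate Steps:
v = -21810
v + (-15114 - 1*19964) = -21810 + (-15114 - 1*19964) = -21810 + (-15114 - 19964) = -21810 - 35078 = -56888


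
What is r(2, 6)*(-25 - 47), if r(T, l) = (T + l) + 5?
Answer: -936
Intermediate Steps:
r(T, l) = 5 + T + l
r(2, 6)*(-25 - 47) = (5 + 2 + 6)*(-25 - 47) = 13*(-72) = -936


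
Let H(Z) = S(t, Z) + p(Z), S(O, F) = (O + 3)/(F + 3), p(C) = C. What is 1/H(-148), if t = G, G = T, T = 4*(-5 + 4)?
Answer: -145/21459 ≈ -0.0067571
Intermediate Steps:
T = -4 (T = 4*(-1) = -4)
G = -4
t = -4
S(O, F) = (3 + O)/(3 + F)
H(Z) = Z - 1/(3 + Z) (H(Z) = (3 - 4)/(3 + Z) + Z = -1/(3 + Z) + Z = Z - 1/(3 + Z))
1/H(-148) = 1/((-1 - 148*(3 - 148))/(3 - 148)) = 1/((-1 - 148*(-145))/(-145)) = 1/(-(-1 + 21460)/145) = 1/(-1/145*21459) = 1/(-21459/145) = -145/21459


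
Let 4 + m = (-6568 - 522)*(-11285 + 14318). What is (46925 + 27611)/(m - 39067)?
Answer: -74536/21543041 ≈ -0.0034599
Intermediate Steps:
m = -21503974 (m = -4 + (-6568 - 522)*(-11285 + 14318) = -4 - 7090*3033 = -4 - 21503970 = -21503974)
(46925 + 27611)/(m - 39067) = (46925 + 27611)/(-21503974 - 39067) = 74536/(-21543041) = 74536*(-1/21543041) = -74536/21543041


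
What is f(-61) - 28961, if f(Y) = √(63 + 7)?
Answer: -28961 + √70 ≈ -28953.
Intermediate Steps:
f(Y) = √70
f(-61) - 28961 = √70 - 28961 = -28961 + √70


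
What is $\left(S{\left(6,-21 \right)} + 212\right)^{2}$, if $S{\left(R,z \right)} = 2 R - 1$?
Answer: $49729$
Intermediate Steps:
$S{\left(R,z \right)} = -1 + 2 R$
$\left(S{\left(6,-21 \right)} + 212\right)^{2} = \left(\left(-1 + 2 \cdot 6\right) + 212\right)^{2} = \left(\left(-1 + 12\right) + 212\right)^{2} = \left(11 + 212\right)^{2} = 223^{2} = 49729$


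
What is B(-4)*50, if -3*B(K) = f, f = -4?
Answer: 200/3 ≈ 66.667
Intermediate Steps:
B(K) = 4/3 (B(K) = -⅓*(-4) = 4/3)
B(-4)*50 = (4/3)*50 = 200/3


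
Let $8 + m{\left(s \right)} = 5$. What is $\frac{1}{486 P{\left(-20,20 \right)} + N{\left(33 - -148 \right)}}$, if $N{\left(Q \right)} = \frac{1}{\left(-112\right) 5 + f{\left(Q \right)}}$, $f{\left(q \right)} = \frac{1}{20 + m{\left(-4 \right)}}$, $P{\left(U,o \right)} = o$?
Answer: $\frac{9519}{92524663} \approx 0.00010288$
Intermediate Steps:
$m{\left(s \right)} = -3$ ($m{\left(s \right)} = -8 + 5 = -3$)
$f{\left(q \right)} = \frac{1}{17}$ ($f{\left(q \right)} = \frac{1}{20 - 3} = \frac{1}{17}$)
$N{\left(Q \right)} = - \frac{17}{9519}$ ($N{\left(Q \right)} = \frac{1}{\left(-112\right) 5 + \frac{1}{17}} = \frac{1}{-560 + \frac{1}{17}} = \frac{1}{- \frac{9519}{17}} = - \frac{17}{9519}$)
$\frac{1}{486 P{\left(-20,20 \right)} + N{\left(33 - -148 \right)}} = \frac{1}{486 \cdot 20 - \frac{17}{9519}} = \frac{1}{9720 - \frac{17}{9519}} = \frac{1}{\frac{92524663}{9519}} = \frac{9519}{92524663}$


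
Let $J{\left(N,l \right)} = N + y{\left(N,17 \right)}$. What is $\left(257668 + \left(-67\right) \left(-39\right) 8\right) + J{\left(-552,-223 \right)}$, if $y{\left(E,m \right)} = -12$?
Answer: $278008$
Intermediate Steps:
$J{\left(N,l \right)} = -12 + N$ ($J{\left(N,l \right)} = N - 12 = -12 + N$)
$\left(257668 + \left(-67\right) \left(-39\right) 8\right) + J{\left(-552,-223 \right)} = \left(257668 + \left(-67\right) \left(-39\right) 8\right) - 564 = \left(257668 + 2613 \cdot 8\right) - 564 = \left(257668 + 20904\right) - 564 = 278572 - 564 = 278008$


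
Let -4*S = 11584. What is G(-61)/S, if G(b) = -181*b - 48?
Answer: -10993/2896 ≈ -3.7959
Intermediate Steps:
S = -2896 (S = -¼*11584 = -2896)
G(b) = -48 - 181*b
G(-61)/S = (-48 - 181*(-61))/(-2896) = (-48 + 11041)*(-1/2896) = 10993*(-1/2896) = -10993/2896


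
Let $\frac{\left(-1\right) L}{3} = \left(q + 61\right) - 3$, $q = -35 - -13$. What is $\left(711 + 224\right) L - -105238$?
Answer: $4258$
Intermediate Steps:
$q = -22$ ($q = -35 + 13 = -22$)
$L = -108$ ($L = - 3 \left(\left(-22 + 61\right) - 3\right) = - 3 \left(39 - 3\right) = \left(-3\right) 36 = -108$)
$\left(711 + 224\right) L - -105238 = \left(711 + 224\right) \left(-108\right) - -105238 = 935 \left(-108\right) + 105238 = -100980 + 105238 = 4258$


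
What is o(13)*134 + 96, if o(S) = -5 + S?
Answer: 1168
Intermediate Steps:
o(13)*134 + 96 = (-5 + 13)*134 + 96 = 8*134 + 96 = 1072 + 96 = 1168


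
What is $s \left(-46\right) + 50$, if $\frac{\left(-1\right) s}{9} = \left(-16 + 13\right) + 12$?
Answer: $3776$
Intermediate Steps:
$s = -81$ ($s = - 9 \left(\left(-16 + 13\right) + 12\right) = - 9 \left(-3 + 12\right) = \left(-9\right) 9 = -81$)
$s \left(-46\right) + 50 = \left(-81\right) \left(-46\right) + 50 = 3726 + 50 = 3776$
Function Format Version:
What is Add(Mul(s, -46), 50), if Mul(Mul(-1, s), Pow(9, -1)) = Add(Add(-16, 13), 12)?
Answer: 3776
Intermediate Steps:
s = -81 (s = Mul(-9, Add(Add(-16, 13), 12)) = Mul(-9, Add(-3, 12)) = Mul(-9, 9) = -81)
Add(Mul(s, -46), 50) = Add(Mul(-81, -46), 50) = Add(3726, 50) = 3776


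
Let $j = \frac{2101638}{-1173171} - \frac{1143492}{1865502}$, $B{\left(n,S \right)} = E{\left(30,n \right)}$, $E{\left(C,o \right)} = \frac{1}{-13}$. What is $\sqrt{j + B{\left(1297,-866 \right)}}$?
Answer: $\frac{i \sqrt{6199209198466521906042309}}{1580621500497} \approx 1.5752 i$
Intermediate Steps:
$E{\left(C,o \right)} = - \frac{1}{13}$
$B{\left(n,S \right)} = - \frac{1}{13}$
$j = - \frac{292340085856}{121586269269}$ ($j = 2101638 \left(- \frac{1}{1173171}\right) - \frac{190582}{310917} = - \frac{700546}{391057} - \frac{190582}{310917} = - \frac{292340085856}{121586269269} \approx -2.4044$)
$\sqrt{j + B{\left(1297,-866 \right)}} = \sqrt{- \frac{292340085856}{121586269269} - \frac{1}{13}} = \sqrt{- \frac{3922007385397}{1580621500497}} = \frac{i \sqrt{6199209198466521906042309}}{1580621500497}$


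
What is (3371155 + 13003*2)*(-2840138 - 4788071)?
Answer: -25914254114649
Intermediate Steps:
(3371155 + 13003*2)*(-2840138 - 4788071) = (3371155 + 26006)*(-7628209) = 3397161*(-7628209) = -25914254114649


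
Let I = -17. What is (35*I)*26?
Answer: -15470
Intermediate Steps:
(35*I)*26 = (35*(-17))*26 = -595*26 = -15470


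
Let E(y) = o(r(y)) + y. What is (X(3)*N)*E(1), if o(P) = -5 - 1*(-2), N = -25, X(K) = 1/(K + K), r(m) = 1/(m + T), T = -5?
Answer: 25/3 ≈ 8.3333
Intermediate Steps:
r(m) = 1/(-5 + m) (r(m) = 1/(m - 5) = 1/(-5 + m))
X(K) = 1/(2*K)
o(P) = -3 (o(P) = -5 + 2 = -3)
E(y) = -3 + y
(X(3)*N)*E(1) = (((½)/3)*(-25))*(-3 + 1) = (((½)*(⅓))*(-25))*(-2) = ((⅙)*(-25))*(-2) = -25/6*(-2) = 25/3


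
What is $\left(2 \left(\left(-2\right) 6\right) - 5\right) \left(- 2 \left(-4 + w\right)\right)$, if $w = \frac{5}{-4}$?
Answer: $- \frac{609}{2} \approx -304.5$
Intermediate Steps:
$w = - \frac{5}{4}$ ($w = 5 \left(- \frac{1}{4}\right) = - \frac{5}{4} \approx -1.25$)
$\left(2 \left(\left(-2\right) 6\right) - 5\right) \left(- 2 \left(-4 + w\right)\right) = \left(2 \left(\left(-2\right) 6\right) - 5\right) \left(- 2 \left(-4 - \frac{5}{4}\right)\right) = \left(2 \left(-12\right) - 5\right) \left(\left(-2\right) \left(- \frac{21}{4}\right)\right) = \left(-24 - 5\right) \frac{21}{2} = \left(-29\right) \frac{21}{2} = - \frac{609}{2}$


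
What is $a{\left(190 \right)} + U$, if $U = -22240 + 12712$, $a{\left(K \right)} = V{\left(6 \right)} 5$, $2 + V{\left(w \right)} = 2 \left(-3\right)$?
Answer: $-9568$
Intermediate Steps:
$V{\left(w \right)} = -8$ ($V{\left(w \right)} = -2 + 2 \left(-3\right) = -2 - 6 = -8$)
$a{\left(K \right)} = -40$ ($a{\left(K \right)} = \left(-8\right) 5 = -40$)
$U = -9528$
$a{\left(190 \right)} + U = -40 - 9528 = -9568$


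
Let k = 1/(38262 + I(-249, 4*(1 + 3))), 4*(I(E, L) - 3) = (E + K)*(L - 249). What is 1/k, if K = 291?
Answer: 71637/2 ≈ 35819.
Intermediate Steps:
I(E, L) = 3 + (-249 + L)*(291 + E)/4 (I(E, L) = 3 + ((E + 291)*(L - 249))/4 = 3 + ((291 + E)*(-249 + L))/4 = 3 + ((-249 + L)*(291 + E))/4 = 3 + (-249 + L)*(291 + E)/4)
k = 2/71637 (k = 1/(38262 + (-72447/4 - 249/4*(-249) + 291*(4*(1 + 3))/4 + (¼)*(-249)*(4*(1 + 3)))) = 1/(38262 + (-72447/4 + 62001/4 + 291*(4*4)/4 + (¼)*(-249)*(4*4))) = 1/(38262 + (-72447/4 + 62001/4 + (291/4)*16 + (¼)*(-249)*16)) = 1/(38262 + (-72447/4 + 62001/4 + 1164 - 996)) = 1/(38262 - 4887/2) = 1/(71637/2) = 2/71637 ≈ 2.7919e-5)
1/k = 1/(2/71637) = 71637/2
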